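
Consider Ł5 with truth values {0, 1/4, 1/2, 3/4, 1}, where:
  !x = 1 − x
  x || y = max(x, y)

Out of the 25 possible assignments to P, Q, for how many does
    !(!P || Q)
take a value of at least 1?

value 1: 1 assignment (counts)
value 3/4: 3 assignments
value 1/2: 5 assignments
value 1/4: 7 assignments
value 0: 9 assignments
So 1 of the 25 assignments meets the threshold.

1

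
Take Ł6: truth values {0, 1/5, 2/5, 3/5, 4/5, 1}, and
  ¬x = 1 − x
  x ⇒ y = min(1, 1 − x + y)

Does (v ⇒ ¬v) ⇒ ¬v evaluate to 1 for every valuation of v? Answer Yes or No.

Counterexample: take v = 1/5.
¬v = ¬1/5 = 4/5
v ⇒ ¬v = 1/5 ⇒ 4/5 = 1
(v ⇒ ¬v) ⇒ ¬v = 1 ⇒ 4/5 = 4/5
This gives 4/5 ≠ 1.

No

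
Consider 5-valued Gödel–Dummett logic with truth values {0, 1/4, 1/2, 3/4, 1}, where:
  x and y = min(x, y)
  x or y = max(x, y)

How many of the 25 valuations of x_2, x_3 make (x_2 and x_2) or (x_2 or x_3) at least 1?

9

value 1: 9 assignments (counts)
value 3/4: 7 assignments
value 1/2: 5 assignments
value 1/4: 3 assignments
value 0: 1 assignment
So 9 of the 25 assignments meet the threshold.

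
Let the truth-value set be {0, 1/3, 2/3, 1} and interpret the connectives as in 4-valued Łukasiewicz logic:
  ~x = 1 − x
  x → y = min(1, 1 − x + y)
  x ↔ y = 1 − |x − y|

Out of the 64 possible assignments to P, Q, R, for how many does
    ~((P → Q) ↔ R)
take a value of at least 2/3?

value 1: 11 assignments (counts)
value 2/3: 16 assignments (counts)
value 1/3: 21 assignments
value 0: 16 assignments
So 27 of the 64 assignments meet the threshold.

27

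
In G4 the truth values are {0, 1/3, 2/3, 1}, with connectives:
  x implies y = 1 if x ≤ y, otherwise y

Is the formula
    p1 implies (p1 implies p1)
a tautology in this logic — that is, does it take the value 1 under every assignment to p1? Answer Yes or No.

p1 = 0 ↦ 1
p1 = 1/3 ↦ 1
p1 = 2/3 ↦ 1
p1 = 1 ↦ 1
Every assignment gives a value ≥ 1.

Yes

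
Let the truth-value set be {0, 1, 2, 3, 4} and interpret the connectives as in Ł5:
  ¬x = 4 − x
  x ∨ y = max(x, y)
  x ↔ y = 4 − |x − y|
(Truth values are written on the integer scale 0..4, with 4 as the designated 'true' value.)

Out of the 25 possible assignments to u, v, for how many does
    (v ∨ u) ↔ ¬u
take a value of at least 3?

value 4: 5 assignments (counts)
value 3: 4 assignments (counts)
value 2: 8 assignments
value 1: 2 assignments
value 0: 6 assignments
So 9 of the 25 assignments meet the threshold.

9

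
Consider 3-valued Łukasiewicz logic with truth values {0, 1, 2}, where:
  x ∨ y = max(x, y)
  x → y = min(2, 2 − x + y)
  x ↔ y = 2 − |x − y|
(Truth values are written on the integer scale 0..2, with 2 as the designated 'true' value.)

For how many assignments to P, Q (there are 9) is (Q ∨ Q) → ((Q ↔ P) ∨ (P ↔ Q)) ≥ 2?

7

P = 0, Q = 0 ↦ 2  ≥
P = 0, Q = 1 ↦ 2  ≥
P = 0, Q = 2 ↦ 0  <
P = 1, Q = 0 ↦ 2  ≥
P = 1, Q = 1 ↦ 2  ≥
P = 1, Q = 2 ↦ 1  <
P = 2, Q = 0 ↦ 2  ≥
P = 2, Q = 1 ↦ 2  ≥
P = 2, Q = 2 ↦ 2  ≥
So 7 of the 9 assignments meet the threshold.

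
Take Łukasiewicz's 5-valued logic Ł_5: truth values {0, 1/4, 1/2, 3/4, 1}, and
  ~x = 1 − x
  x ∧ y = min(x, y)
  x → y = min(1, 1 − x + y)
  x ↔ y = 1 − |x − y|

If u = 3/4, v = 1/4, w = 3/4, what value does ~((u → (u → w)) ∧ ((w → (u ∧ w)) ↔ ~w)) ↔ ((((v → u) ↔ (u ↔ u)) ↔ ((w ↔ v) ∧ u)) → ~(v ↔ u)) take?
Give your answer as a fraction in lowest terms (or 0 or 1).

u → w = 3/4 → 3/4 = 1
u → (u → w) = 3/4 → 1 = 1
u ∧ w = 3/4 ∧ 3/4 = 3/4
w → (u ∧ w) = 3/4 → 3/4 = 1
~w = ~3/4 = 1/4
(w → (u ∧ w)) ↔ ~w = 1 ↔ 1/4 = 1/4
(u → (u → w)) ∧ ((w → (u ∧ w)) ↔ ~w) = 1 ∧ 1/4 = 1/4
~((u → (u → w)) ∧ ((w → (u ∧ w)) ↔ ~w)) = ~1/4 = 3/4
v → u = 1/4 → 3/4 = 1
u ↔ u = 3/4 ↔ 3/4 = 1
(v → u) ↔ (u ↔ u) = 1 ↔ 1 = 1
w ↔ v = 3/4 ↔ 1/4 = 1/2
(w ↔ v) ∧ u = 1/2 ∧ 3/4 = 1/2
((v → u) ↔ (u ↔ u)) ↔ ((w ↔ v) ∧ u) = 1 ↔ 1/2 = 1/2
v ↔ u = 1/4 ↔ 3/4 = 1/2
~(v ↔ u) = ~1/2 = 1/2
(((v → u) ↔ (u ↔ u)) ↔ ((w ↔ v) ∧ u)) → ~(v ↔ u) = 1/2 → 1/2 = 1
~((u → (u → w)) ∧ ((w → (u ∧ w)) ↔ ~w)) ↔ ((((v → u) ↔ (u ↔ u)) ↔ ((w ↔ v) ∧ u)) → ~(v ↔ u)) = 3/4 ↔ 1 = 3/4

3/4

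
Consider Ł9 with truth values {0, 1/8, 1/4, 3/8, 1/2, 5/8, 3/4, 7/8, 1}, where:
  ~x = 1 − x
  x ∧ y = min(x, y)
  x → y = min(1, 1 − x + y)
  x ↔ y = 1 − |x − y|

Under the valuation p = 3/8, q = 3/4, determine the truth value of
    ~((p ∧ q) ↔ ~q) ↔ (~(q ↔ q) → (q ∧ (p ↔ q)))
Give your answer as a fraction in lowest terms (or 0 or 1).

1/8

p ∧ q = 3/8 ∧ 3/4 = 3/8
~q = ~3/4 = 1/4
(p ∧ q) ↔ ~q = 3/8 ↔ 1/4 = 7/8
~((p ∧ q) ↔ ~q) = ~7/8 = 1/8
q ↔ q = 3/4 ↔ 3/4 = 1
~(q ↔ q) = ~1 = 0
p ↔ q = 3/8 ↔ 3/4 = 5/8
q ∧ (p ↔ q) = 3/4 ∧ 5/8 = 5/8
~(q ↔ q) → (q ∧ (p ↔ q)) = 0 → 5/8 = 1
~((p ∧ q) ↔ ~q) ↔ (~(q ↔ q) → (q ∧ (p ↔ q))) = 1/8 ↔ 1 = 1/8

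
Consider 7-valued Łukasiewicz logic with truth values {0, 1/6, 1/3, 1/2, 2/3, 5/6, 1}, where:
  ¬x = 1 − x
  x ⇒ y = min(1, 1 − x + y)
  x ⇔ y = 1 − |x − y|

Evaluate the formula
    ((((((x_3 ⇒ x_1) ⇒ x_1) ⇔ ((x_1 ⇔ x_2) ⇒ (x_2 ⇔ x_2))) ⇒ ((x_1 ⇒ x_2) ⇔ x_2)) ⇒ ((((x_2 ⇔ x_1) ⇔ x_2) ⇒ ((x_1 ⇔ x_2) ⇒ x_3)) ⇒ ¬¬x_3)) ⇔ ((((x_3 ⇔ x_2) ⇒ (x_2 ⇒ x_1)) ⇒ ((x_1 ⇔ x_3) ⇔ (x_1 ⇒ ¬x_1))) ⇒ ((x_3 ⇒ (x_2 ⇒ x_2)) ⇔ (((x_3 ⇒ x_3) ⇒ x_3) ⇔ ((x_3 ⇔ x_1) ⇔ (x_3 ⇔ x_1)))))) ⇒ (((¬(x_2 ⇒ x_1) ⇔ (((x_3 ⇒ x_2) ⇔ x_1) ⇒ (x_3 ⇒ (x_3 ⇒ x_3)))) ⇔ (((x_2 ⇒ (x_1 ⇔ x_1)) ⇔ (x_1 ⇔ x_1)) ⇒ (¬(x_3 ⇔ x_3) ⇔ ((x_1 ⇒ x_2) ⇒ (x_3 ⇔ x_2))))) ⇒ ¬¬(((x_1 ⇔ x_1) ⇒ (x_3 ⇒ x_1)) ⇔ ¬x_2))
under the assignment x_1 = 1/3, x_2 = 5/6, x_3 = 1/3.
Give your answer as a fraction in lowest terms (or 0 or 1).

1/6

x_3 ⇒ x_1 = 1/3 ⇒ 1/3 = 1
(x_3 ⇒ x_1) ⇒ x_1 = 1 ⇒ 1/3 = 1/3
x_1 ⇔ x_2 = 1/3 ⇔ 5/6 = 1/2
x_2 ⇔ x_2 = 5/6 ⇔ 5/6 = 1
(x_1 ⇔ x_2) ⇒ (x_2 ⇔ x_2) = 1/2 ⇒ 1 = 1
((x_3 ⇒ x_1) ⇒ x_1) ⇔ ((x_1 ⇔ x_2) ⇒ (x_2 ⇔ x_2)) = 1/3 ⇔ 1 = 1/3
x_1 ⇒ x_2 = 1/3 ⇒ 5/6 = 1
(x_1 ⇒ x_2) ⇔ x_2 = 1 ⇔ 5/6 = 5/6
(((x_3 ⇒ x_1) ⇒ x_1) ⇔ ((x_1 ⇔ x_2) ⇒ (x_2 ⇔ x_2))) ⇒ ((x_1 ⇒ x_2) ⇔ x_2) = 1/3 ⇒ 5/6 = 1
x_2 ⇔ x_1 = 5/6 ⇔ 1/3 = 1/2
(x_2 ⇔ x_1) ⇔ x_2 = 1/2 ⇔ 5/6 = 2/3
x_1 ⇔ x_2 = 1/3 ⇔ 5/6 = 1/2
(x_1 ⇔ x_2) ⇒ x_3 = 1/2 ⇒ 1/3 = 5/6
((x_2 ⇔ x_1) ⇔ x_2) ⇒ ((x_1 ⇔ x_2) ⇒ x_3) = 2/3 ⇒ 5/6 = 1
¬x_3 = ¬1/3 = 2/3
¬¬x_3 = ¬2/3 = 1/3
(((x_2 ⇔ x_1) ⇔ x_2) ⇒ ((x_1 ⇔ x_2) ⇒ x_3)) ⇒ ¬¬x_3 = 1 ⇒ 1/3 = 1/3
((((x_3 ⇒ x_1) ⇒ x_1) ⇔ ((x_1 ⇔ x_2) ⇒ (x_2 ⇔ x_2))) ⇒ ((x_1 ⇒ x_2) ⇔ x_2)) ⇒ ((((x_2 ⇔ x_1) ⇔ x_2) ⇒ ((x_1 ⇔ x_2) ⇒ x_3)) ⇒ ¬¬x_3) = 1 ⇒ 1/3 = 1/3
x_3 ⇔ x_2 = 1/3 ⇔ 5/6 = 1/2
x_2 ⇒ x_1 = 5/6 ⇒ 1/3 = 1/2
(x_3 ⇔ x_2) ⇒ (x_2 ⇒ x_1) = 1/2 ⇒ 1/2 = 1
x_1 ⇔ x_3 = 1/3 ⇔ 1/3 = 1
¬x_1 = ¬1/3 = 2/3
x_1 ⇒ ¬x_1 = 1/3 ⇒ 2/3 = 1
(x_1 ⇔ x_3) ⇔ (x_1 ⇒ ¬x_1) = 1 ⇔ 1 = 1
((x_3 ⇔ x_2) ⇒ (x_2 ⇒ x_1)) ⇒ ((x_1 ⇔ x_3) ⇔ (x_1 ⇒ ¬x_1)) = 1 ⇒ 1 = 1
x_2 ⇒ x_2 = 5/6 ⇒ 5/6 = 1
x_3 ⇒ (x_2 ⇒ x_2) = 1/3 ⇒ 1 = 1
x_3 ⇒ x_3 = 1/3 ⇒ 1/3 = 1
(x_3 ⇒ x_3) ⇒ x_3 = 1 ⇒ 1/3 = 1/3
x_3 ⇔ x_1 = 1/3 ⇔ 1/3 = 1
x_3 ⇔ x_1 = 1/3 ⇔ 1/3 = 1
(x_3 ⇔ x_1) ⇔ (x_3 ⇔ x_1) = 1 ⇔ 1 = 1
((x_3 ⇒ x_3) ⇒ x_3) ⇔ ((x_3 ⇔ x_1) ⇔ (x_3 ⇔ x_1)) = 1/3 ⇔ 1 = 1/3
(x_3 ⇒ (x_2 ⇒ x_2)) ⇔ (((x_3 ⇒ x_3) ⇒ x_3) ⇔ ((x_3 ⇔ x_1) ⇔ (x_3 ⇔ x_1))) = 1 ⇔ 1/3 = 1/3
(((x_3 ⇔ x_2) ⇒ (x_2 ⇒ x_1)) ⇒ ((x_1 ⇔ x_3) ⇔ (x_1 ⇒ ¬x_1))) ⇒ ((x_3 ⇒ (x_2 ⇒ x_2)) ⇔ (((x_3 ⇒ x_3) ⇒ x_3) ⇔ ((x_3 ⇔ x_1) ⇔ (x_3 ⇔ x_1)))) = 1 ⇒ 1/3 = 1/3
(((((x_3 ⇒ x_1) ⇒ x_1) ⇔ ((x_1 ⇔ x_2) ⇒ (x_2 ⇔ x_2))) ⇒ ((x_1 ⇒ x_2) ⇔ x_2)) ⇒ ((((x_2 ⇔ x_1) ⇔ x_2) ⇒ ((x_1 ⇔ x_2) ⇒ x_3)) ⇒ ¬¬x_3)) ⇔ ((((x_3 ⇔ x_2) ⇒ (x_2 ⇒ x_1)) ⇒ ((x_1 ⇔ x_3) ⇔ (x_1 ⇒ ¬x_1))) ⇒ ((x_3 ⇒ (x_2 ⇒ x_2)) ⇔ (((x_3 ⇒ x_3) ⇒ x_3) ⇔ ((x_3 ⇔ x_1) ⇔ (x_3 ⇔ x_1))))) = 1/3 ⇔ 1/3 = 1
x_2 ⇒ x_1 = 5/6 ⇒ 1/3 = 1/2
¬(x_2 ⇒ x_1) = ¬1/2 = 1/2
x_3 ⇒ x_2 = 1/3 ⇒ 5/6 = 1
(x_3 ⇒ x_2) ⇔ x_1 = 1 ⇔ 1/3 = 1/3
x_3 ⇒ x_3 = 1/3 ⇒ 1/3 = 1
x_3 ⇒ (x_3 ⇒ x_3) = 1/3 ⇒ 1 = 1
((x_3 ⇒ x_2) ⇔ x_1) ⇒ (x_3 ⇒ (x_3 ⇒ x_3)) = 1/3 ⇒ 1 = 1
¬(x_2 ⇒ x_1) ⇔ (((x_3 ⇒ x_2) ⇔ x_1) ⇒ (x_3 ⇒ (x_3 ⇒ x_3))) = 1/2 ⇔ 1 = 1/2
x_1 ⇔ x_1 = 1/3 ⇔ 1/3 = 1
x_2 ⇒ (x_1 ⇔ x_1) = 5/6 ⇒ 1 = 1
x_1 ⇔ x_1 = 1/3 ⇔ 1/3 = 1
(x_2 ⇒ (x_1 ⇔ x_1)) ⇔ (x_1 ⇔ x_1) = 1 ⇔ 1 = 1
x_3 ⇔ x_3 = 1/3 ⇔ 1/3 = 1
¬(x_3 ⇔ x_3) = ¬1 = 0
x_1 ⇒ x_2 = 1/3 ⇒ 5/6 = 1
x_3 ⇔ x_2 = 1/3 ⇔ 5/6 = 1/2
(x_1 ⇒ x_2) ⇒ (x_3 ⇔ x_2) = 1 ⇒ 1/2 = 1/2
¬(x_3 ⇔ x_3) ⇔ ((x_1 ⇒ x_2) ⇒ (x_3 ⇔ x_2)) = 0 ⇔ 1/2 = 1/2
((x_2 ⇒ (x_1 ⇔ x_1)) ⇔ (x_1 ⇔ x_1)) ⇒ (¬(x_3 ⇔ x_3) ⇔ ((x_1 ⇒ x_2) ⇒ (x_3 ⇔ x_2))) = 1 ⇒ 1/2 = 1/2
(¬(x_2 ⇒ x_1) ⇔ (((x_3 ⇒ x_2) ⇔ x_1) ⇒ (x_3 ⇒ (x_3 ⇒ x_3)))) ⇔ (((x_2 ⇒ (x_1 ⇔ x_1)) ⇔ (x_1 ⇔ x_1)) ⇒ (¬(x_3 ⇔ x_3) ⇔ ((x_1 ⇒ x_2) ⇒ (x_3 ⇔ x_2)))) = 1/2 ⇔ 1/2 = 1
x_1 ⇔ x_1 = 1/3 ⇔ 1/3 = 1
x_3 ⇒ x_1 = 1/3 ⇒ 1/3 = 1
(x_1 ⇔ x_1) ⇒ (x_3 ⇒ x_1) = 1 ⇒ 1 = 1
¬x_2 = ¬5/6 = 1/6
((x_1 ⇔ x_1) ⇒ (x_3 ⇒ x_1)) ⇔ ¬x_2 = 1 ⇔ 1/6 = 1/6
¬(((x_1 ⇔ x_1) ⇒ (x_3 ⇒ x_1)) ⇔ ¬x_2) = ¬1/6 = 5/6
¬¬(((x_1 ⇔ x_1) ⇒ (x_3 ⇒ x_1)) ⇔ ¬x_2) = ¬5/6 = 1/6
((¬(x_2 ⇒ x_1) ⇔ (((x_3 ⇒ x_2) ⇔ x_1) ⇒ (x_3 ⇒ (x_3 ⇒ x_3)))) ⇔ (((x_2 ⇒ (x_1 ⇔ x_1)) ⇔ (x_1 ⇔ x_1)) ⇒ (¬(x_3 ⇔ x_3) ⇔ ((x_1 ⇒ x_2) ⇒ (x_3 ⇔ x_2))))) ⇒ ¬¬(((x_1 ⇔ x_1) ⇒ (x_3 ⇒ x_1)) ⇔ ¬x_2) = 1 ⇒ 1/6 = 1/6
((((((x_3 ⇒ x_1) ⇒ x_1) ⇔ ((x_1 ⇔ x_2) ⇒ (x_2 ⇔ x_2))) ⇒ ((x_1 ⇒ x_2) ⇔ x_2)) ⇒ ((((x_2 ⇔ x_1) ⇔ x_2) ⇒ ((x_1 ⇔ x_2) ⇒ x_3)) ⇒ ¬¬x_3)) ⇔ ((((x_3 ⇔ x_2) ⇒ (x_2 ⇒ x_1)) ⇒ ((x_1 ⇔ x_3) ⇔ (x_1 ⇒ ¬x_1))) ⇒ ((x_3 ⇒ (x_2 ⇒ x_2)) ⇔ (((x_3 ⇒ x_3) ⇒ x_3) ⇔ ((x_3 ⇔ x_1) ⇔ (x_3 ⇔ x_1)))))) ⇒ (((¬(x_2 ⇒ x_1) ⇔ (((x_3 ⇒ x_2) ⇔ x_1) ⇒ (x_3 ⇒ (x_3 ⇒ x_3)))) ⇔ (((x_2 ⇒ (x_1 ⇔ x_1)) ⇔ (x_1 ⇔ x_1)) ⇒ (¬(x_3 ⇔ x_3) ⇔ ((x_1 ⇒ x_2) ⇒ (x_3 ⇔ x_2))))) ⇒ ¬¬(((x_1 ⇔ x_1) ⇒ (x_3 ⇒ x_1)) ⇔ ¬x_2)) = 1 ⇒ 1/6 = 1/6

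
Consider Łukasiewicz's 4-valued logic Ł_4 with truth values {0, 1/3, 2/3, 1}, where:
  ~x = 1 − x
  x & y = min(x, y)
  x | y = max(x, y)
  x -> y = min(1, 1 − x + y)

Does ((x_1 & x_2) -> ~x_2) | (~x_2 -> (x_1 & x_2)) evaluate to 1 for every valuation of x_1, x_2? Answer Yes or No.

Yes

x_1 = 0, x_2 = 0 ↦ 1
x_1 = 0, x_2 = 1/3 ↦ 1
x_1 = 0, x_2 = 2/3 ↦ 1
x_1 = 0, x_2 = 1 ↦ 1
x_1 = 1/3, x_2 = 0 ↦ 1
x_1 = 1/3, x_2 = 1/3 ↦ 1
x_1 = 1/3, x_2 = 2/3 ↦ 1
x_1 = 1/3, x_2 = 1 ↦ 1
x_1 = 2/3, x_2 = 0 ↦ 1
x_1 = 2/3, x_2 = 1/3 ↦ 1
x_1 = 2/3, x_2 = 2/3 ↦ 1
x_1 = 2/3, x_2 = 1 ↦ 1
x_1 = 1, x_2 = 0 ↦ 1
x_1 = 1, x_2 = 1/3 ↦ 1
x_1 = 1, x_2 = 2/3 ↦ 1
x_1 = 1, x_2 = 1 ↦ 1
Every assignment gives a value ≥ 1.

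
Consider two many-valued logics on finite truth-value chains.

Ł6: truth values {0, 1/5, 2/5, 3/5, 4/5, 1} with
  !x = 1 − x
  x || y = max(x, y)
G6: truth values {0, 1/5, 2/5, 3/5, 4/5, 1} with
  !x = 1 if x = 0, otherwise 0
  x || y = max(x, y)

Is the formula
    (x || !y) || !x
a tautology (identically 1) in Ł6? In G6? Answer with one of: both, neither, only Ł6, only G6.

In Ł6: at x = 1/5, y = 1/5 the value is 4/5 — not a tautology.
In G6: at x = 1/5, y = 1/5 the value is 1/5 — not a tautology.

neither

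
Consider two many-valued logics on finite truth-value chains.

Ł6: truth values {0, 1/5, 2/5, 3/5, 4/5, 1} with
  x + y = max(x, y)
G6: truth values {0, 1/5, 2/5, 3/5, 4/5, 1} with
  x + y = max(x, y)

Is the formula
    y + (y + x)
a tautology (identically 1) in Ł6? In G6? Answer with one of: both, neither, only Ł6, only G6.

In Ł6: at x = 0, y = 0 the value is 0 — not a tautology.
In G6: at x = 0, y = 0 the value is 0 — not a tautology.

neither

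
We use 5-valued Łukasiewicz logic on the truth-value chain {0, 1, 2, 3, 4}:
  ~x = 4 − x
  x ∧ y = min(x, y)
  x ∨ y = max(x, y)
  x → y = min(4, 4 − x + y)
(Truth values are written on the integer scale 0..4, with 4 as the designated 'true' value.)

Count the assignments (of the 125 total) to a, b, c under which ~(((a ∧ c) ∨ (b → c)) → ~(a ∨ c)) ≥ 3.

61

value 4: 35 assignments (counts)
value 3: 26 assignments (counts)
value 2: 22 assignments
value 1: 15 assignments
value 0: 27 assignments
So 61 of the 125 assignments meet the threshold.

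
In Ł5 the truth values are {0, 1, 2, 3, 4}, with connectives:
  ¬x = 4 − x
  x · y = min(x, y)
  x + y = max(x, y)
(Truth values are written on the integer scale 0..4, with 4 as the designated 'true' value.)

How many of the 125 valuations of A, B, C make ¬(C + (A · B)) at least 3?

32

value 4: 9 assignments (counts)
value 3: 23 assignments (counts)
value 2: 31 assignments
value 1: 33 assignments
value 0: 29 assignments
So 32 of the 125 assignments meet the threshold.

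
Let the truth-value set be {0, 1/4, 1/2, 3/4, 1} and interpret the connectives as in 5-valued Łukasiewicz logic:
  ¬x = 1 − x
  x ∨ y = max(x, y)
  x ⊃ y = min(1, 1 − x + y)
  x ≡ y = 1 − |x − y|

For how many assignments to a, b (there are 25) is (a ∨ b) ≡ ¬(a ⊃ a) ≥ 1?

1

value 1: 1 assignment (counts)
value 3/4: 3 assignments
value 1/2: 5 assignments
value 1/4: 7 assignments
value 0: 9 assignments
So 1 of the 25 assignments meets the threshold.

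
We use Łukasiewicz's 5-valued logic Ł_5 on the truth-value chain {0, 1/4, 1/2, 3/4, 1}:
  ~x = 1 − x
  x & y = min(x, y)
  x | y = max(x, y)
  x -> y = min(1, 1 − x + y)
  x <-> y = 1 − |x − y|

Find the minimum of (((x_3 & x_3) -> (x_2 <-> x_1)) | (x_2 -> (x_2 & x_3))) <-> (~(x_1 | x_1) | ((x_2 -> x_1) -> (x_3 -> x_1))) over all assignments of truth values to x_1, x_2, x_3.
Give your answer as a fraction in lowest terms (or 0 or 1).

1/2

Take x_1 = 0, x_2 = 1, x_3 = 1/2:
x_3 & x_3 = 1/2 & 1/2 = 1/2
x_2 <-> x_1 = 1 <-> 0 = 0
(x_3 & x_3) -> (x_2 <-> x_1) = 1/2 -> 0 = 1/2
x_2 & x_3 = 1 & 1/2 = 1/2
x_2 -> (x_2 & x_3) = 1 -> 1/2 = 1/2
((x_3 & x_3) -> (x_2 <-> x_1)) | (x_2 -> (x_2 & x_3)) = 1/2 | 1/2 = 1/2
x_1 | x_1 = 0 | 0 = 0
~(x_1 | x_1) = ~0 = 1
x_2 -> x_1 = 1 -> 0 = 0
x_3 -> x_1 = 1/2 -> 0 = 1/2
(x_2 -> x_1) -> (x_3 -> x_1) = 0 -> 1/2 = 1
~(x_1 | x_1) | ((x_2 -> x_1) -> (x_3 -> x_1)) = 1 | 1 = 1
(((x_3 & x_3) -> (x_2 <-> x_1)) | (x_2 -> (x_2 & x_3))) <-> (~(x_1 | x_1) | ((x_2 -> x_1) -> (x_3 -> x_1))) = 1/2 <-> 1 = 1/2
No assignment yields a value below 1/2, so this is the minimum.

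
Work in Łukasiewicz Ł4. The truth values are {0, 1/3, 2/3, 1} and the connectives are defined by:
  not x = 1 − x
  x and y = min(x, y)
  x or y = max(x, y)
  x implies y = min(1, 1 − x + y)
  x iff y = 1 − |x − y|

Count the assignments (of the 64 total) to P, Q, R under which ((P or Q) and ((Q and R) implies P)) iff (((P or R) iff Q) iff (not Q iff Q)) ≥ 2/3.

49

value 1: 24 assignments (counts)
value 2/3: 25 assignments (counts)
value 1/3: 10 assignments
value 0: 5 assignments
So 49 of the 64 assignments meet the threshold.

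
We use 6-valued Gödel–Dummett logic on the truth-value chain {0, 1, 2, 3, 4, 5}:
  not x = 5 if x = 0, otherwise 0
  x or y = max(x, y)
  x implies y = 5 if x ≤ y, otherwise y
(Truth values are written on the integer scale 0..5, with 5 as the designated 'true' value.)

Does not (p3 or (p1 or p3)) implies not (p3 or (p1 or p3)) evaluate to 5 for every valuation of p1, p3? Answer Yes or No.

Yes

At p1 = 1, p3 = 4, for instance:
p1 or p3 = 1 or 4 = 4
p3 or (p1 or p3) = 4 or 4 = 4
not (p3 or (p1 or p3)) = not 4 = 0
not (p3 or (p1 or p3)) implies not (p3 or (p1 or p3)) = 0 implies 0 = 5
and checking the remaining 35 assignments likewise gives ≥ 5 in every case.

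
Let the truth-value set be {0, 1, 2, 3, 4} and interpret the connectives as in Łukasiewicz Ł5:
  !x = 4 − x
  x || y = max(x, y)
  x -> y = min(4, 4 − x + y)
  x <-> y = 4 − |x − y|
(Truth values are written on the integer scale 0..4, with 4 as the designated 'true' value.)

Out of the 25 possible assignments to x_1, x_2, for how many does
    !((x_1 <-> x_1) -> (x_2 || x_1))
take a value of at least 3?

4

value 4: 1 assignment (counts)
value 3: 3 assignments (counts)
value 2: 5 assignments
value 1: 7 assignments
value 0: 9 assignments
So 4 of the 25 assignments meet the threshold.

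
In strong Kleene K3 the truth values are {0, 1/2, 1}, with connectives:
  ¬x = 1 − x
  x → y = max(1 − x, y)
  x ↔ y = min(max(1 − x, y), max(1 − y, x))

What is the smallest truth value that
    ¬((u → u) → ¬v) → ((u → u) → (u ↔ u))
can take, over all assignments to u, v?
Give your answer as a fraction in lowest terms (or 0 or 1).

Take u = 1/2, v = 1/2:
u → u = 1/2 → 1/2 = 1/2
¬v = ¬1/2 = 1/2
(u → u) → ¬v = 1/2 → 1/2 = 1/2
¬((u → u) → ¬v) = ¬1/2 = 1/2
u → u = 1/2 → 1/2 = 1/2
u ↔ u = 1/2 ↔ 1/2 = 1/2
(u → u) → (u ↔ u) = 1/2 → 1/2 = 1/2
¬((u → u) → ¬v) → ((u → u) → (u ↔ u)) = 1/2 → 1/2 = 1/2
No assignment yields a value below 1/2, so this is the minimum.

1/2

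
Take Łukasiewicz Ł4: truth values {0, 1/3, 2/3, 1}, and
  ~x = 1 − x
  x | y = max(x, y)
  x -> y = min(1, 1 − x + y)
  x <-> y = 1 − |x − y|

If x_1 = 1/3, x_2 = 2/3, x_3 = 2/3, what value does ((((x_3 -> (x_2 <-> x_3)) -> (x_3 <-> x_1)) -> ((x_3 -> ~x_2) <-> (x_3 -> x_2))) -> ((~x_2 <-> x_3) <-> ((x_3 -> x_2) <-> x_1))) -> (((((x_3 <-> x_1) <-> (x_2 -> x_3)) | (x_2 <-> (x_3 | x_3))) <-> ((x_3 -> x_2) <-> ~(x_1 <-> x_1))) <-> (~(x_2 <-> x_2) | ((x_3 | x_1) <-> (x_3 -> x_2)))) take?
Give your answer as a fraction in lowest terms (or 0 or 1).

x_2 <-> x_3 = 2/3 <-> 2/3 = 1
x_3 -> (x_2 <-> x_3) = 2/3 -> 1 = 1
x_3 <-> x_1 = 2/3 <-> 1/3 = 2/3
(x_3 -> (x_2 <-> x_3)) -> (x_3 <-> x_1) = 1 -> 2/3 = 2/3
~x_2 = ~2/3 = 1/3
x_3 -> ~x_2 = 2/3 -> 1/3 = 2/3
x_3 -> x_2 = 2/3 -> 2/3 = 1
(x_3 -> ~x_2) <-> (x_3 -> x_2) = 2/3 <-> 1 = 2/3
((x_3 -> (x_2 <-> x_3)) -> (x_3 <-> x_1)) -> ((x_3 -> ~x_2) <-> (x_3 -> x_2)) = 2/3 -> 2/3 = 1
~x_2 = ~2/3 = 1/3
~x_2 <-> x_3 = 1/3 <-> 2/3 = 2/3
x_3 -> x_2 = 2/3 -> 2/3 = 1
(x_3 -> x_2) <-> x_1 = 1 <-> 1/3 = 1/3
(~x_2 <-> x_3) <-> ((x_3 -> x_2) <-> x_1) = 2/3 <-> 1/3 = 2/3
(((x_3 -> (x_2 <-> x_3)) -> (x_3 <-> x_1)) -> ((x_3 -> ~x_2) <-> (x_3 -> x_2))) -> ((~x_2 <-> x_3) <-> ((x_3 -> x_2) <-> x_1)) = 1 -> 2/3 = 2/3
x_3 <-> x_1 = 2/3 <-> 1/3 = 2/3
x_2 -> x_3 = 2/3 -> 2/3 = 1
(x_3 <-> x_1) <-> (x_2 -> x_3) = 2/3 <-> 1 = 2/3
x_3 | x_3 = 2/3 | 2/3 = 2/3
x_2 <-> (x_3 | x_3) = 2/3 <-> 2/3 = 1
((x_3 <-> x_1) <-> (x_2 -> x_3)) | (x_2 <-> (x_3 | x_3)) = 2/3 | 1 = 1
x_3 -> x_2 = 2/3 -> 2/3 = 1
x_1 <-> x_1 = 1/3 <-> 1/3 = 1
~(x_1 <-> x_1) = ~1 = 0
(x_3 -> x_2) <-> ~(x_1 <-> x_1) = 1 <-> 0 = 0
(((x_3 <-> x_1) <-> (x_2 -> x_3)) | (x_2 <-> (x_3 | x_3))) <-> ((x_3 -> x_2) <-> ~(x_1 <-> x_1)) = 1 <-> 0 = 0
x_2 <-> x_2 = 2/3 <-> 2/3 = 1
~(x_2 <-> x_2) = ~1 = 0
x_3 | x_1 = 2/3 | 1/3 = 2/3
x_3 -> x_2 = 2/3 -> 2/3 = 1
(x_3 | x_1) <-> (x_3 -> x_2) = 2/3 <-> 1 = 2/3
~(x_2 <-> x_2) | ((x_3 | x_1) <-> (x_3 -> x_2)) = 0 | 2/3 = 2/3
((((x_3 <-> x_1) <-> (x_2 -> x_3)) | (x_2 <-> (x_3 | x_3))) <-> ((x_3 -> x_2) <-> ~(x_1 <-> x_1))) <-> (~(x_2 <-> x_2) | ((x_3 | x_1) <-> (x_3 -> x_2))) = 0 <-> 2/3 = 1/3
((((x_3 -> (x_2 <-> x_3)) -> (x_3 <-> x_1)) -> ((x_3 -> ~x_2) <-> (x_3 -> x_2))) -> ((~x_2 <-> x_3) <-> ((x_3 -> x_2) <-> x_1))) -> (((((x_3 <-> x_1) <-> (x_2 -> x_3)) | (x_2 <-> (x_3 | x_3))) <-> ((x_3 -> x_2) <-> ~(x_1 <-> x_1))) <-> (~(x_2 <-> x_2) | ((x_3 | x_1) <-> (x_3 -> x_2)))) = 2/3 -> 1/3 = 2/3

2/3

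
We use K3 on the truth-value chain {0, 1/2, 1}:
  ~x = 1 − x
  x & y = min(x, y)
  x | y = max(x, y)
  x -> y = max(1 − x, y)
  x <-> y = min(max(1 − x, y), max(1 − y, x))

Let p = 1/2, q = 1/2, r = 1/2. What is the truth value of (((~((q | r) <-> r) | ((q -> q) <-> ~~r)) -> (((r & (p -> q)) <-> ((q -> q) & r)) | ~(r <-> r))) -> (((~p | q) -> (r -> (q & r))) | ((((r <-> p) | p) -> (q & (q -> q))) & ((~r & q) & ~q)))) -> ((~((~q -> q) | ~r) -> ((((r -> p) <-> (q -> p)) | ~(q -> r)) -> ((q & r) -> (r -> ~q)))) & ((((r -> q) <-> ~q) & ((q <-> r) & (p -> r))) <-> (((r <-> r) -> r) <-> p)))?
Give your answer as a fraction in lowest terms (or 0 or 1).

q | r = 1/2 | 1/2 = 1/2
(q | r) <-> r = 1/2 <-> 1/2 = 1/2
~((q | r) <-> r) = ~1/2 = 1/2
q -> q = 1/2 -> 1/2 = 1/2
~r = ~1/2 = 1/2
~~r = ~1/2 = 1/2
(q -> q) <-> ~~r = 1/2 <-> 1/2 = 1/2
~((q | r) <-> r) | ((q -> q) <-> ~~r) = 1/2 | 1/2 = 1/2
p -> q = 1/2 -> 1/2 = 1/2
r & (p -> q) = 1/2 & 1/2 = 1/2
q -> q = 1/2 -> 1/2 = 1/2
(q -> q) & r = 1/2 & 1/2 = 1/2
(r & (p -> q)) <-> ((q -> q) & r) = 1/2 <-> 1/2 = 1/2
r <-> r = 1/2 <-> 1/2 = 1/2
~(r <-> r) = ~1/2 = 1/2
((r & (p -> q)) <-> ((q -> q) & r)) | ~(r <-> r) = 1/2 | 1/2 = 1/2
(~((q | r) <-> r) | ((q -> q) <-> ~~r)) -> (((r & (p -> q)) <-> ((q -> q) & r)) | ~(r <-> r)) = 1/2 -> 1/2 = 1/2
~p = ~1/2 = 1/2
~p | q = 1/2 | 1/2 = 1/2
q & r = 1/2 & 1/2 = 1/2
r -> (q & r) = 1/2 -> 1/2 = 1/2
(~p | q) -> (r -> (q & r)) = 1/2 -> 1/2 = 1/2
r <-> p = 1/2 <-> 1/2 = 1/2
(r <-> p) | p = 1/2 | 1/2 = 1/2
q -> q = 1/2 -> 1/2 = 1/2
q & (q -> q) = 1/2 & 1/2 = 1/2
((r <-> p) | p) -> (q & (q -> q)) = 1/2 -> 1/2 = 1/2
~r = ~1/2 = 1/2
~r & q = 1/2 & 1/2 = 1/2
~q = ~1/2 = 1/2
(~r & q) & ~q = 1/2 & 1/2 = 1/2
(((r <-> p) | p) -> (q & (q -> q))) & ((~r & q) & ~q) = 1/2 & 1/2 = 1/2
((~p | q) -> (r -> (q & r))) | ((((r <-> p) | p) -> (q & (q -> q))) & ((~r & q) & ~q)) = 1/2 | 1/2 = 1/2
((~((q | r) <-> r) | ((q -> q) <-> ~~r)) -> (((r & (p -> q)) <-> ((q -> q) & r)) | ~(r <-> r))) -> (((~p | q) -> (r -> (q & r))) | ((((r <-> p) | p) -> (q & (q -> q))) & ((~r & q) & ~q))) = 1/2 -> 1/2 = 1/2
~q = ~1/2 = 1/2
~q -> q = 1/2 -> 1/2 = 1/2
~r = ~1/2 = 1/2
(~q -> q) | ~r = 1/2 | 1/2 = 1/2
~((~q -> q) | ~r) = ~1/2 = 1/2
r -> p = 1/2 -> 1/2 = 1/2
q -> p = 1/2 -> 1/2 = 1/2
(r -> p) <-> (q -> p) = 1/2 <-> 1/2 = 1/2
q -> r = 1/2 -> 1/2 = 1/2
~(q -> r) = ~1/2 = 1/2
((r -> p) <-> (q -> p)) | ~(q -> r) = 1/2 | 1/2 = 1/2
q & r = 1/2 & 1/2 = 1/2
~q = ~1/2 = 1/2
r -> ~q = 1/2 -> 1/2 = 1/2
(q & r) -> (r -> ~q) = 1/2 -> 1/2 = 1/2
(((r -> p) <-> (q -> p)) | ~(q -> r)) -> ((q & r) -> (r -> ~q)) = 1/2 -> 1/2 = 1/2
~((~q -> q) | ~r) -> ((((r -> p) <-> (q -> p)) | ~(q -> r)) -> ((q & r) -> (r -> ~q))) = 1/2 -> 1/2 = 1/2
r -> q = 1/2 -> 1/2 = 1/2
~q = ~1/2 = 1/2
(r -> q) <-> ~q = 1/2 <-> 1/2 = 1/2
q <-> r = 1/2 <-> 1/2 = 1/2
p -> r = 1/2 -> 1/2 = 1/2
(q <-> r) & (p -> r) = 1/2 & 1/2 = 1/2
((r -> q) <-> ~q) & ((q <-> r) & (p -> r)) = 1/2 & 1/2 = 1/2
r <-> r = 1/2 <-> 1/2 = 1/2
(r <-> r) -> r = 1/2 -> 1/2 = 1/2
((r <-> r) -> r) <-> p = 1/2 <-> 1/2 = 1/2
(((r -> q) <-> ~q) & ((q <-> r) & (p -> r))) <-> (((r <-> r) -> r) <-> p) = 1/2 <-> 1/2 = 1/2
(~((~q -> q) | ~r) -> ((((r -> p) <-> (q -> p)) | ~(q -> r)) -> ((q & r) -> (r -> ~q)))) & ((((r -> q) <-> ~q) & ((q <-> r) & (p -> r))) <-> (((r <-> r) -> r) <-> p)) = 1/2 & 1/2 = 1/2
(((~((q | r) <-> r) | ((q -> q) <-> ~~r)) -> (((r & (p -> q)) <-> ((q -> q) & r)) | ~(r <-> r))) -> (((~p | q) -> (r -> (q & r))) | ((((r <-> p) | p) -> (q & (q -> q))) & ((~r & q) & ~q)))) -> ((~((~q -> q) | ~r) -> ((((r -> p) <-> (q -> p)) | ~(q -> r)) -> ((q & r) -> (r -> ~q)))) & ((((r -> q) <-> ~q) & ((q <-> r) & (p -> r))) <-> (((r <-> r) -> r) <-> p))) = 1/2 -> 1/2 = 1/2

1/2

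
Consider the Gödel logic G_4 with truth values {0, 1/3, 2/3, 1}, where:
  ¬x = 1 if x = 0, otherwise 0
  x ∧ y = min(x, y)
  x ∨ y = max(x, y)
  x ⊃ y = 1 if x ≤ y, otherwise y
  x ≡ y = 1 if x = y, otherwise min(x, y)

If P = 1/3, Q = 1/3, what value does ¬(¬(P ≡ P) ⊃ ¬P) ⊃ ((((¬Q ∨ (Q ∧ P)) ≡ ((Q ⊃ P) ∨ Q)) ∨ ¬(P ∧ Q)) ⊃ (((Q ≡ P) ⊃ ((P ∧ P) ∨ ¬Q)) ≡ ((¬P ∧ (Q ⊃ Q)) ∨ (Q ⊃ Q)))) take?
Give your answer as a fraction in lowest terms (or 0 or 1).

1

P ≡ P = 1/3 ≡ 1/3 = 1
¬(P ≡ P) = ¬1 = 0
¬P = ¬1/3 = 0
¬(P ≡ P) ⊃ ¬P = 0 ⊃ 0 = 1
¬(¬(P ≡ P) ⊃ ¬P) = ¬1 = 0
¬Q = ¬1/3 = 0
Q ∧ P = 1/3 ∧ 1/3 = 1/3
¬Q ∨ (Q ∧ P) = 0 ∨ 1/3 = 1/3
Q ⊃ P = 1/3 ⊃ 1/3 = 1
(Q ⊃ P) ∨ Q = 1 ∨ 1/3 = 1
(¬Q ∨ (Q ∧ P)) ≡ ((Q ⊃ P) ∨ Q) = 1/3 ≡ 1 = 1/3
P ∧ Q = 1/3 ∧ 1/3 = 1/3
¬(P ∧ Q) = ¬1/3 = 0
((¬Q ∨ (Q ∧ P)) ≡ ((Q ⊃ P) ∨ Q)) ∨ ¬(P ∧ Q) = 1/3 ∨ 0 = 1/3
Q ≡ P = 1/3 ≡ 1/3 = 1
P ∧ P = 1/3 ∧ 1/3 = 1/3
¬Q = ¬1/3 = 0
(P ∧ P) ∨ ¬Q = 1/3 ∨ 0 = 1/3
(Q ≡ P) ⊃ ((P ∧ P) ∨ ¬Q) = 1 ⊃ 1/3 = 1/3
¬P = ¬1/3 = 0
Q ⊃ Q = 1/3 ⊃ 1/3 = 1
¬P ∧ (Q ⊃ Q) = 0 ∧ 1 = 0
Q ⊃ Q = 1/3 ⊃ 1/3 = 1
(¬P ∧ (Q ⊃ Q)) ∨ (Q ⊃ Q) = 0 ∨ 1 = 1
((Q ≡ P) ⊃ ((P ∧ P) ∨ ¬Q)) ≡ ((¬P ∧ (Q ⊃ Q)) ∨ (Q ⊃ Q)) = 1/3 ≡ 1 = 1/3
(((¬Q ∨ (Q ∧ P)) ≡ ((Q ⊃ P) ∨ Q)) ∨ ¬(P ∧ Q)) ⊃ (((Q ≡ P) ⊃ ((P ∧ P) ∨ ¬Q)) ≡ ((¬P ∧ (Q ⊃ Q)) ∨ (Q ⊃ Q))) = 1/3 ⊃ 1/3 = 1
¬(¬(P ≡ P) ⊃ ¬P) ⊃ ((((¬Q ∨ (Q ∧ P)) ≡ ((Q ⊃ P) ∨ Q)) ∨ ¬(P ∧ Q)) ⊃ (((Q ≡ P) ⊃ ((P ∧ P) ∨ ¬Q)) ≡ ((¬P ∧ (Q ⊃ Q)) ∨ (Q ⊃ Q)))) = 0 ⊃ 1 = 1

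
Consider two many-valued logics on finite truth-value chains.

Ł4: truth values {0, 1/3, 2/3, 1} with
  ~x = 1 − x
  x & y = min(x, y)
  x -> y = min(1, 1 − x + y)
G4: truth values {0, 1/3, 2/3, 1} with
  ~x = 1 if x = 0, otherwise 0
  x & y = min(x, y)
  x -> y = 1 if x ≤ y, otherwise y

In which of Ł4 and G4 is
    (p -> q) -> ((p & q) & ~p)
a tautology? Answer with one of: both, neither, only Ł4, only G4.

In Ł4: at p = 0, q = 0 the value is 0 — not a tautology.
In G4: at p = 0, q = 0 the value is 0 — not a tautology.

neither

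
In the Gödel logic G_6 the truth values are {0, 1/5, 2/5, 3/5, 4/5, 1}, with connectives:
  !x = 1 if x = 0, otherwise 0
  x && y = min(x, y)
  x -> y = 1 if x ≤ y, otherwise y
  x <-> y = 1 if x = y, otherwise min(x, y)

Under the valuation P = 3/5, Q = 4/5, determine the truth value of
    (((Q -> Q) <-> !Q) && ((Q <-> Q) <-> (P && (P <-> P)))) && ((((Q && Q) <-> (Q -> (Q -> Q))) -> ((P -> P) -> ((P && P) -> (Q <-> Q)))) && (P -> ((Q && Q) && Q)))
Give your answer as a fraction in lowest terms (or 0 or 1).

Q -> Q = 4/5 -> 4/5 = 1
!Q = !4/5 = 0
(Q -> Q) <-> !Q = 1 <-> 0 = 0
Q <-> Q = 4/5 <-> 4/5 = 1
P <-> P = 3/5 <-> 3/5 = 1
P && (P <-> P) = 3/5 && 1 = 3/5
(Q <-> Q) <-> (P && (P <-> P)) = 1 <-> 3/5 = 3/5
((Q -> Q) <-> !Q) && ((Q <-> Q) <-> (P && (P <-> P))) = 0 && 3/5 = 0
Q && Q = 4/5 && 4/5 = 4/5
Q -> Q = 4/5 -> 4/5 = 1
Q -> (Q -> Q) = 4/5 -> 1 = 1
(Q && Q) <-> (Q -> (Q -> Q)) = 4/5 <-> 1 = 4/5
P -> P = 3/5 -> 3/5 = 1
P && P = 3/5 && 3/5 = 3/5
Q <-> Q = 4/5 <-> 4/5 = 1
(P && P) -> (Q <-> Q) = 3/5 -> 1 = 1
(P -> P) -> ((P && P) -> (Q <-> Q)) = 1 -> 1 = 1
((Q && Q) <-> (Q -> (Q -> Q))) -> ((P -> P) -> ((P && P) -> (Q <-> Q))) = 4/5 -> 1 = 1
Q && Q = 4/5 && 4/5 = 4/5
(Q && Q) && Q = 4/5 && 4/5 = 4/5
P -> ((Q && Q) && Q) = 3/5 -> 4/5 = 1
(((Q && Q) <-> (Q -> (Q -> Q))) -> ((P -> P) -> ((P && P) -> (Q <-> Q)))) && (P -> ((Q && Q) && Q)) = 1 && 1 = 1
(((Q -> Q) <-> !Q) && ((Q <-> Q) <-> (P && (P <-> P)))) && ((((Q && Q) <-> (Q -> (Q -> Q))) -> ((P -> P) -> ((P && P) -> (Q <-> Q)))) && (P -> ((Q && Q) && Q))) = 0 && 1 = 0

0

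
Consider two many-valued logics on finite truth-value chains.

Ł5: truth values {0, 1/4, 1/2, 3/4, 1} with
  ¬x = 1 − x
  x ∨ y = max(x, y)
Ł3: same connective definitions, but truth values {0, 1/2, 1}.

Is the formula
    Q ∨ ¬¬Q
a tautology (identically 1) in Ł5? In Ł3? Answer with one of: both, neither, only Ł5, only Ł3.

neither

In Ł5: at Q = 0 the value is 0 — not a tautology.
In Ł3: at Q = 0 the value is 0 — not a tautology.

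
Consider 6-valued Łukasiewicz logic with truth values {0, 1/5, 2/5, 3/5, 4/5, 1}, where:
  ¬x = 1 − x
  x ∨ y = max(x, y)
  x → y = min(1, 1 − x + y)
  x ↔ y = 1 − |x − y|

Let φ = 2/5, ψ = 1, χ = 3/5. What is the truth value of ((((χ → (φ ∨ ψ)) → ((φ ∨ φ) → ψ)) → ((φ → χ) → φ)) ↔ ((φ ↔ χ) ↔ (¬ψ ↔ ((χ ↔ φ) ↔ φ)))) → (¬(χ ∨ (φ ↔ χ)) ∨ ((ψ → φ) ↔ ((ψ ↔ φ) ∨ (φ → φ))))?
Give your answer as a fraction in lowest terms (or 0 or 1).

φ ∨ ψ = 2/5 ∨ 1 = 1
χ → (φ ∨ ψ) = 3/5 → 1 = 1
φ ∨ φ = 2/5 ∨ 2/5 = 2/5
(φ ∨ φ) → ψ = 2/5 → 1 = 1
(χ → (φ ∨ ψ)) → ((φ ∨ φ) → ψ) = 1 → 1 = 1
φ → χ = 2/5 → 3/5 = 1
(φ → χ) → φ = 1 → 2/5 = 2/5
((χ → (φ ∨ ψ)) → ((φ ∨ φ) → ψ)) → ((φ → χ) → φ) = 1 → 2/5 = 2/5
φ ↔ χ = 2/5 ↔ 3/5 = 4/5
¬ψ = ¬1 = 0
χ ↔ φ = 3/5 ↔ 2/5 = 4/5
(χ ↔ φ) ↔ φ = 4/5 ↔ 2/5 = 3/5
¬ψ ↔ ((χ ↔ φ) ↔ φ) = 0 ↔ 3/5 = 2/5
(φ ↔ χ) ↔ (¬ψ ↔ ((χ ↔ φ) ↔ φ)) = 4/5 ↔ 2/5 = 3/5
(((χ → (φ ∨ ψ)) → ((φ ∨ φ) → ψ)) → ((φ → χ) → φ)) ↔ ((φ ↔ χ) ↔ (¬ψ ↔ ((χ ↔ φ) ↔ φ))) = 2/5 ↔ 3/5 = 4/5
φ ↔ χ = 2/5 ↔ 3/5 = 4/5
χ ∨ (φ ↔ χ) = 3/5 ∨ 4/5 = 4/5
¬(χ ∨ (φ ↔ χ)) = ¬4/5 = 1/5
ψ → φ = 1 → 2/5 = 2/5
ψ ↔ φ = 1 ↔ 2/5 = 2/5
φ → φ = 2/5 → 2/5 = 1
(ψ ↔ φ) ∨ (φ → φ) = 2/5 ∨ 1 = 1
(ψ → φ) ↔ ((ψ ↔ φ) ∨ (φ → φ)) = 2/5 ↔ 1 = 2/5
¬(χ ∨ (φ ↔ χ)) ∨ ((ψ → φ) ↔ ((ψ ↔ φ) ∨ (φ → φ))) = 1/5 ∨ 2/5 = 2/5
((((χ → (φ ∨ ψ)) → ((φ ∨ φ) → ψ)) → ((φ → χ) → φ)) ↔ ((φ ↔ χ) ↔ (¬ψ ↔ ((χ ↔ φ) ↔ φ)))) → (¬(χ ∨ (φ ↔ χ)) ∨ ((ψ → φ) ↔ ((ψ ↔ φ) ∨ (φ → φ)))) = 4/5 → 2/5 = 3/5

3/5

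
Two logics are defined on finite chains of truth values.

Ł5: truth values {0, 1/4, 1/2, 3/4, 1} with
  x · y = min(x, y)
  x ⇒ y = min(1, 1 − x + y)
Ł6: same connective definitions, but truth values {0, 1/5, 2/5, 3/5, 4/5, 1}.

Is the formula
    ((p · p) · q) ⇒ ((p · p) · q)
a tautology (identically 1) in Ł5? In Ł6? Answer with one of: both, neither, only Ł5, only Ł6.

both

In Ł5: every assignment gives 1 — tautology.
In Ł6: every assignment gives 1 — tautology.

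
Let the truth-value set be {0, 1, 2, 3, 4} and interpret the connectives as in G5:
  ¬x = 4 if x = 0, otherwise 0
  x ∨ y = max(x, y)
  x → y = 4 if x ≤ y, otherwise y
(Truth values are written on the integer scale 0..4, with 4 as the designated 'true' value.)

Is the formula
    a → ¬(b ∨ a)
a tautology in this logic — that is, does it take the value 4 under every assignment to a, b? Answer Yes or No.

No

Counterexample: take a = 1, b = 0.
b ∨ a = 0 ∨ 1 = 1
¬(b ∨ a) = ¬1 = 0
a → ¬(b ∨ a) = 1 → 0 = 0
This gives 0 ≠ 4.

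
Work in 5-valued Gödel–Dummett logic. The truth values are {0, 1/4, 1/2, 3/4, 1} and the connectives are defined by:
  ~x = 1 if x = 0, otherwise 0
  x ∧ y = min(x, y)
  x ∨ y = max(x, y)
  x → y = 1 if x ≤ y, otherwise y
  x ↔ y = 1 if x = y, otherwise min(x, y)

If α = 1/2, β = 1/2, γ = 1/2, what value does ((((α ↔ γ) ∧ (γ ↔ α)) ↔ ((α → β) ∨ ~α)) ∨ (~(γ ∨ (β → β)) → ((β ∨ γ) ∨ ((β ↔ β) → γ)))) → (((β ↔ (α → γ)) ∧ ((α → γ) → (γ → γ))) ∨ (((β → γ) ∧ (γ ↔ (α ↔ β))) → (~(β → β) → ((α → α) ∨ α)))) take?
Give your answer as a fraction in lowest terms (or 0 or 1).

1

α ↔ γ = 1/2 ↔ 1/2 = 1
γ ↔ α = 1/2 ↔ 1/2 = 1
(α ↔ γ) ∧ (γ ↔ α) = 1 ∧ 1 = 1
α → β = 1/2 → 1/2 = 1
~α = ~1/2 = 0
(α → β) ∨ ~α = 1 ∨ 0 = 1
((α ↔ γ) ∧ (γ ↔ α)) ↔ ((α → β) ∨ ~α) = 1 ↔ 1 = 1
β → β = 1/2 → 1/2 = 1
γ ∨ (β → β) = 1/2 ∨ 1 = 1
~(γ ∨ (β → β)) = ~1 = 0
β ∨ γ = 1/2 ∨ 1/2 = 1/2
β ↔ β = 1/2 ↔ 1/2 = 1
(β ↔ β) → γ = 1 → 1/2 = 1/2
(β ∨ γ) ∨ ((β ↔ β) → γ) = 1/2 ∨ 1/2 = 1/2
~(γ ∨ (β → β)) → ((β ∨ γ) ∨ ((β ↔ β) → γ)) = 0 → 1/2 = 1
(((α ↔ γ) ∧ (γ ↔ α)) ↔ ((α → β) ∨ ~α)) ∨ (~(γ ∨ (β → β)) → ((β ∨ γ) ∨ ((β ↔ β) → γ))) = 1 ∨ 1 = 1
α → γ = 1/2 → 1/2 = 1
β ↔ (α → γ) = 1/2 ↔ 1 = 1/2
α → γ = 1/2 → 1/2 = 1
γ → γ = 1/2 → 1/2 = 1
(α → γ) → (γ → γ) = 1 → 1 = 1
(β ↔ (α → γ)) ∧ ((α → γ) → (γ → γ)) = 1/2 ∧ 1 = 1/2
β → γ = 1/2 → 1/2 = 1
α ↔ β = 1/2 ↔ 1/2 = 1
γ ↔ (α ↔ β) = 1/2 ↔ 1 = 1/2
(β → γ) ∧ (γ ↔ (α ↔ β)) = 1 ∧ 1/2 = 1/2
β → β = 1/2 → 1/2 = 1
~(β → β) = ~1 = 0
α → α = 1/2 → 1/2 = 1
(α → α) ∨ α = 1 ∨ 1/2 = 1
~(β → β) → ((α → α) ∨ α) = 0 → 1 = 1
((β → γ) ∧ (γ ↔ (α ↔ β))) → (~(β → β) → ((α → α) ∨ α)) = 1/2 → 1 = 1
((β ↔ (α → γ)) ∧ ((α → γ) → (γ → γ))) ∨ (((β → γ) ∧ (γ ↔ (α ↔ β))) → (~(β → β) → ((α → α) ∨ α))) = 1/2 ∨ 1 = 1
((((α ↔ γ) ∧ (γ ↔ α)) ↔ ((α → β) ∨ ~α)) ∨ (~(γ ∨ (β → β)) → ((β ∨ γ) ∨ ((β ↔ β) → γ)))) → (((β ↔ (α → γ)) ∧ ((α → γ) → (γ → γ))) ∨ (((β → γ) ∧ (γ ↔ (α ↔ β))) → (~(β → β) → ((α → α) ∨ α)))) = 1 → 1 = 1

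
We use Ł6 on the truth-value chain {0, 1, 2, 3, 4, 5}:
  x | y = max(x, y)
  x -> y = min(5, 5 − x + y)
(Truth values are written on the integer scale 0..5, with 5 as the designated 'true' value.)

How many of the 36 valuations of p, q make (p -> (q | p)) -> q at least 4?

12

value 5: 6 assignments (counts)
value 4: 6 assignments (counts)
value 3: 6 assignments
value 2: 6 assignments
value 1: 6 assignments
value 0: 6 assignments
So 12 of the 36 assignments meet the threshold.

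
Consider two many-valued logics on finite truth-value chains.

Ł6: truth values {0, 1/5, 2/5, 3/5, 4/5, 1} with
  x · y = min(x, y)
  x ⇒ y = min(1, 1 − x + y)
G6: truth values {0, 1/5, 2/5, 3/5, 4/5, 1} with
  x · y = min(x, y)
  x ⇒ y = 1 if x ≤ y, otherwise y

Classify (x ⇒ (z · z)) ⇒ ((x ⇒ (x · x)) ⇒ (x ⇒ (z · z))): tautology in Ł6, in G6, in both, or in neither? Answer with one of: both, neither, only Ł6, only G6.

In Ł6: every assignment gives 1 — tautology.
In G6: every assignment gives 1 — tautology.

both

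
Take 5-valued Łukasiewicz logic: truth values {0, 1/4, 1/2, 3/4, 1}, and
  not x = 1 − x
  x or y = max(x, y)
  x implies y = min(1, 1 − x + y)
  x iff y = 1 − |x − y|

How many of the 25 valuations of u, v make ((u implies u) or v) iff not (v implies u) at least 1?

value 1: 1 assignment (counts)
value 3/4: 2 assignments
value 1/2: 3 assignments
value 1/4: 4 assignments
value 0: 15 assignments
So 1 of the 25 assignments meets the threshold.

1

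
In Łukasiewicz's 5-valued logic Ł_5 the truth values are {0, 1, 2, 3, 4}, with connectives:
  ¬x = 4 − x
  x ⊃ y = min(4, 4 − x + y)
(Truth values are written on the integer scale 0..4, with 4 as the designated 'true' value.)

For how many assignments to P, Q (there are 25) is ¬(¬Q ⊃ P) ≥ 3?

value 4: 1 assignment (counts)
value 3: 2 assignments (counts)
value 2: 3 assignments
value 1: 4 assignments
value 0: 15 assignments
So 3 of the 25 assignments meet the threshold.

3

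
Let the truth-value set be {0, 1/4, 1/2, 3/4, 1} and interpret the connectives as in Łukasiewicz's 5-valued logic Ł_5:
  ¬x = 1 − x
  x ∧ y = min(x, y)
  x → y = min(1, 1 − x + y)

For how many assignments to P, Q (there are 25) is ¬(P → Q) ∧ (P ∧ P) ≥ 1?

1

value 1: 1 assignment (counts)
value 3/4: 2 assignments
value 1/2: 3 assignments
value 1/4: 4 assignments
value 0: 15 assignments
So 1 of the 25 assignments meets the threshold.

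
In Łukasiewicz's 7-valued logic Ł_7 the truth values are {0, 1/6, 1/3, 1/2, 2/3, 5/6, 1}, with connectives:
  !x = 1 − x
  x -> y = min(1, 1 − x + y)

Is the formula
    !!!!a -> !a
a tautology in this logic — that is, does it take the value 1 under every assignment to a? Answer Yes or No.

Counterexample: take a = 2/3.
!a = !2/3 = 1/3
!!a = !1/3 = 2/3
!!!a = !2/3 = 1/3
!!!!a = !1/3 = 2/3
!!!!a -> !a = 2/3 -> 1/3 = 2/3
This gives 2/3 ≠ 1.

No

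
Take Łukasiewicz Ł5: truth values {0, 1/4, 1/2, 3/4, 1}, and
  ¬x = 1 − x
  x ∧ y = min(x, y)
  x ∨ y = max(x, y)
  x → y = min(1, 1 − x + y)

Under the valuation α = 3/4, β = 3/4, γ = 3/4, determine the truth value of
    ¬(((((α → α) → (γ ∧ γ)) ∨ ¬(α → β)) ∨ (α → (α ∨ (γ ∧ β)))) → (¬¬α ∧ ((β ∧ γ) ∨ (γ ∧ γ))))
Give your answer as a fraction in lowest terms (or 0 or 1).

1/4

α → α = 3/4 → 3/4 = 1
γ ∧ γ = 3/4 ∧ 3/4 = 3/4
(α → α) → (γ ∧ γ) = 1 → 3/4 = 3/4
α → β = 3/4 → 3/4 = 1
¬(α → β) = ¬1 = 0
((α → α) → (γ ∧ γ)) ∨ ¬(α → β) = 3/4 ∨ 0 = 3/4
γ ∧ β = 3/4 ∧ 3/4 = 3/4
α ∨ (γ ∧ β) = 3/4 ∨ 3/4 = 3/4
α → (α ∨ (γ ∧ β)) = 3/4 → 3/4 = 1
(((α → α) → (γ ∧ γ)) ∨ ¬(α → β)) ∨ (α → (α ∨ (γ ∧ β))) = 3/4 ∨ 1 = 1
¬α = ¬3/4 = 1/4
¬¬α = ¬1/4 = 3/4
β ∧ γ = 3/4 ∧ 3/4 = 3/4
γ ∧ γ = 3/4 ∧ 3/4 = 3/4
(β ∧ γ) ∨ (γ ∧ γ) = 3/4 ∨ 3/4 = 3/4
¬¬α ∧ ((β ∧ γ) ∨ (γ ∧ γ)) = 3/4 ∧ 3/4 = 3/4
((((α → α) → (γ ∧ γ)) ∨ ¬(α → β)) ∨ (α → (α ∨ (γ ∧ β)))) → (¬¬α ∧ ((β ∧ γ) ∨ (γ ∧ γ))) = 1 → 3/4 = 3/4
¬(((((α → α) → (γ ∧ γ)) ∨ ¬(α → β)) ∨ (α → (α ∨ (γ ∧ β)))) → (¬¬α ∧ ((β ∧ γ) ∨ (γ ∧ γ)))) = ¬3/4 = 1/4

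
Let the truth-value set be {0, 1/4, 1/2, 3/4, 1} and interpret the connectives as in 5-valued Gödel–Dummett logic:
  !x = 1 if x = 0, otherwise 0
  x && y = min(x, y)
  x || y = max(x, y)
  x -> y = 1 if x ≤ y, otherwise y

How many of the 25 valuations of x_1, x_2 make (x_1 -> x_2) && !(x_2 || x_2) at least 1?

value 1: 1 assignment (counts)
value 0: 24 assignments
So 1 of the 25 assignments meets the threshold.

1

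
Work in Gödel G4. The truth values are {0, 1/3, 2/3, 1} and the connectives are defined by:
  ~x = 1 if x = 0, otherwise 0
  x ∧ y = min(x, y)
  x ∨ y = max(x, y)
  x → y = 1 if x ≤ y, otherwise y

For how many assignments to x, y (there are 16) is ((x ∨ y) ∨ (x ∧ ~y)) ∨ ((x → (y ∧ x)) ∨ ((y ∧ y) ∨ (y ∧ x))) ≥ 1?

13

x = 0, y = 0 ↦ 1  ≥
x = 0, y = 1/3 ↦ 1  ≥
x = 0, y = 2/3 ↦ 1  ≥
x = 0, y = 1 ↦ 1  ≥
x = 1/3, y = 0 ↦ 1/3  <
x = 1/3, y = 1/3 ↦ 1  ≥
x = 1/3, y = 2/3 ↦ 1  ≥
x = 1/3, y = 1 ↦ 1  ≥
x = 2/3, y = 0 ↦ 2/3  <
x = 2/3, y = 1/3 ↦ 2/3  <
x = 2/3, y = 2/3 ↦ 1  ≥
x = 2/3, y = 1 ↦ 1  ≥
x = 1, y = 0 ↦ 1  ≥
x = 1, y = 1/3 ↦ 1  ≥
x = 1, y = 2/3 ↦ 1  ≥
x = 1, y = 1 ↦ 1  ≥
So 13 of the 16 assignments meet the threshold.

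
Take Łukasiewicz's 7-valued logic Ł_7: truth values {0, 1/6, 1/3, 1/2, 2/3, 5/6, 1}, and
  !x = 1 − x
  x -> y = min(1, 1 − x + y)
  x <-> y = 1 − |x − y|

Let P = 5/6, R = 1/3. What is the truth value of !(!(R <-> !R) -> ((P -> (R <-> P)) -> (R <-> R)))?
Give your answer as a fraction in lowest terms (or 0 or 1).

0

!R = !1/3 = 2/3
R <-> !R = 1/3 <-> 2/3 = 2/3
!(R <-> !R) = !2/3 = 1/3
R <-> P = 1/3 <-> 5/6 = 1/2
P -> (R <-> P) = 5/6 -> 1/2 = 2/3
R <-> R = 1/3 <-> 1/3 = 1
(P -> (R <-> P)) -> (R <-> R) = 2/3 -> 1 = 1
!(R <-> !R) -> ((P -> (R <-> P)) -> (R <-> R)) = 1/3 -> 1 = 1
!(!(R <-> !R) -> ((P -> (R <-> P)) -> (R <-> R))) = !1 = 0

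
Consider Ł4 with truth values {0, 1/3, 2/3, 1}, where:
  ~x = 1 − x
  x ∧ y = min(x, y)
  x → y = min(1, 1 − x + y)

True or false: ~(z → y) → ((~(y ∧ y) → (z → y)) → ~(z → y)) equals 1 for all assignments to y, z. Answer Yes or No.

y = 0, z = 0 ↦ 1
y = 0, z = 1/3 ↦ 1
y = 0, z = 2/3 ↦ 1
y = 0, z = 1 ↦ 1
y = 1/3, z = 0 ↦ 1
y = 1/3, z = 1/3 ↦ 1
y = 1/3, z = 2/3 ↦ 1
y = 1/3, z = 1 ↦ 1
y = 2/3, z = 0 ↦ 1
y = 2/3, z = 1/3 ↦ 1
y = 2/3, z = 2/3 ↦ 1
y = 2/3, z = 1 ↦ 1
y = 1, z = 0 ↦ 1
y = 1, z = 1/3 ↦ 1
y = 1, z = 2/3 ↦ 1
y = 1, z = 1 ↦ 1
Every assignment gives a value ≥ 1.

Yes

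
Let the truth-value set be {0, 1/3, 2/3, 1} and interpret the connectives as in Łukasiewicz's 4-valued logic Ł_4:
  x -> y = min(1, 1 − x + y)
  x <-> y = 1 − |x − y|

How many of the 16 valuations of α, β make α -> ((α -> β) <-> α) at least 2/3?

14

α = 0, β = 0 ↦ 1  ≥
α = 0, β = 1/3 ↦ 1  ≥
α = 0, β = 2/3 ↦ 1  ≥
α = 0, β = 1 ↦ 1  ≥
α = 1/3, β = 0 ↦ 1  ≥
α = 1/3, β = 1/3 ↦ 1  ≥
α = 1/3, β = 2/3 ↦ 1  ≥
α = 1/3, β = 1 ↦ 1  ≥
α = 2/3, β = 0 ↦ 1  ≥
α = 2/3, β = 1/3 ↦ 1  ≥
α = 2/3, β = 2/3 ↦ 1  ≥
α = 2/3, β = 1 ↦ 1  ≥
α = 1, β = 0 ↦ 0  <
α = 1, β = 1/3 ↦ 1/3  <
α = 1, β = 2/3 ↦ 2/3  ≥
α = 1, β = 1 ↦ 1  ≥
So 14 of the 16 assignments meet the threshold.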